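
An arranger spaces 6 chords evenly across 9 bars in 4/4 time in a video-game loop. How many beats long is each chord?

9 bars × 4 beats/bar = 36 beats total.
36 beats ÷ 6 chords = 6 beats per chord.

6 beats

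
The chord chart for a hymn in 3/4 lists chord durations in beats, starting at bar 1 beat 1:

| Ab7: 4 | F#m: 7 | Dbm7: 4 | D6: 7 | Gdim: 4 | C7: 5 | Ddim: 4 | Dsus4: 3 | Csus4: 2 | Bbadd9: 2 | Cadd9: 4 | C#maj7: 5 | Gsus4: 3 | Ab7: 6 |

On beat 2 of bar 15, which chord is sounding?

Beat 2 of bar 15 is beat (15−1)×3 + 2 = 44 overall.
Running totals: Ab7 ends at 4, F#m ends at 11, Dbm7 ends at 15, D6 ends at 22, Gdim ends at 26, C7 ends at 31, Ddim ends at 35, Dsus4 ends at 38, Csus4 ends at 40, Bbadd9 ends at 42, Cadd9 ends at 46.
Beat 44 falls within Cadd9.

Cadd9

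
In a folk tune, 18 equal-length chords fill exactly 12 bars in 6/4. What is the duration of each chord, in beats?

12 bars × 6 beats/bar = 72 beats total.
72 beats ÷ 18 chords = 4 beats per chord.
(That is a whole note.)

4 beats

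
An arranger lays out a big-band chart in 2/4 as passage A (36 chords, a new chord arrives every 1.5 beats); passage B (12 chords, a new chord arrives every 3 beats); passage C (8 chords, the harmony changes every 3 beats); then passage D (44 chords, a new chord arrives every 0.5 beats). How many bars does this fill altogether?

68 bars

A: 36 × 1.5 = 54 beats = 27 bars.
B: 12 × 3 = 36 beats = 18 bars.
C: 8 × 3 = 24 beats = 12 bars.
D: 44 × 0.5 = 22 beats = 11 bars.
Total: 27 + 18 + 12 + 11 = 68 bars.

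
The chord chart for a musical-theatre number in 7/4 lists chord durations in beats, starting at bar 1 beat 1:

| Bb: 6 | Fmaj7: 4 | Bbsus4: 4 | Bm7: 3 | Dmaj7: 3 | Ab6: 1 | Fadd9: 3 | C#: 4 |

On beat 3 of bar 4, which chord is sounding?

Fadd9

Beat 3 of bar 4 is beat (4−1)×7 + 3 = 24 overall.
Running totals: Bb ends at 6, Fmaj7 ends at 10, Bbsus4 ends at 14, Bm7 ends at 17, Dmaj7 ends at 20, Ab6 ends at 21, Fadd9 ends at 24.
Beat 24 falls within Fadd9.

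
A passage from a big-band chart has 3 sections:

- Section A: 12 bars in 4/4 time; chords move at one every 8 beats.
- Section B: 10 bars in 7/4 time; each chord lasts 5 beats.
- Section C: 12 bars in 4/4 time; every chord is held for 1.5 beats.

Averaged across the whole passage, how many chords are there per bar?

26/17 chords per bar

A: 12 bars of 4 beats is 48 beats; at 8 beats each that's 6 chords.
B: 10 bars of 7 beats is 70 beats; at 5 beats each that's 14 chords.
C: 12 bars of 4 beats is 48 beats; at 1.5 beats each that's 32 chords.
Overall: 52 chords over 34 bars → 52/34 = 26/17 chords per bar.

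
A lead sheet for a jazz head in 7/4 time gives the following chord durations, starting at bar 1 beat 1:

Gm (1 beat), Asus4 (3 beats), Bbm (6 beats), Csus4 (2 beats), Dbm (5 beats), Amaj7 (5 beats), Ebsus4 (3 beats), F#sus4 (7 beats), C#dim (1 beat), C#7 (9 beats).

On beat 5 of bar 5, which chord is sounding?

C#dim

Beat 5 of bar 5 is beat (5−1)×7 + 5 = 33 overall.
Running totals: Gm ends at 1, Asus4 ends at 4, Bbm ends at 10, Csus4 ends at 12, Dbm ends at 17, Amaj7 ends at 22, Ebsus4 ends at 25, F#sus4 ends at 32, C#dim ends at 33.
Beat 33 falls within C#dim.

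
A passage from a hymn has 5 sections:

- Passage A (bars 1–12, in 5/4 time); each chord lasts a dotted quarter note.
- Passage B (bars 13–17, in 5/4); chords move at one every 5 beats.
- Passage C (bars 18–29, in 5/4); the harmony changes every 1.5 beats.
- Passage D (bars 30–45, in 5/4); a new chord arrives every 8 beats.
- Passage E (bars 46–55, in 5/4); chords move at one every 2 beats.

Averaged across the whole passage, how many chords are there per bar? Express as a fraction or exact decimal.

A: 12 × 5 = 60 beats ÷ 1.5 = 40 chords.
B: 5 × 5 = 25 beats ÷ 5 = 5 chords.
C: 12 × 5 = 60 beats ÷ 1.5 = 40 chords.
D: 16 × 5 = 80 beats ÷ 8 = 10 chords.
E: 10 × 5 = 50 beats ÷ 2 = 25 chords.
Overall: 120 chords over 55 bars → 120/55 = 24/11 chords per bar.

24/11 chords per bar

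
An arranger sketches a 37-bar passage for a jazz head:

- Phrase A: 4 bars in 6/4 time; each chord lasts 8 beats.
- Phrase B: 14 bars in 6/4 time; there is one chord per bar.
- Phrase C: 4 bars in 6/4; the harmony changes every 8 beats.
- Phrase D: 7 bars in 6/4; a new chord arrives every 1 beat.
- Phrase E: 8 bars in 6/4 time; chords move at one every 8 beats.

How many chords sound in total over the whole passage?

A has 24 beats and chords last 8 each, so 3 chords.
B has 84 beats and chords last 6 each, so 14 chords.
C has 24 beats and chords last 8 each, so 3 chords.
D has 42 beats and chords last 1 each, so 42 chords.
E has 48 beats and chords last 8 each, so 6 chords.
Total: 3 + 14 + 3 + 42 + 6 = 68.

68 chords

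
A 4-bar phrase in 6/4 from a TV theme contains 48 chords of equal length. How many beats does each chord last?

4 bars × 6 beats/bar = 24 beats total.
24 beats ÷ 48 chords = 0.5 beats per chord.
(That is an eighth note.)

0.5 beats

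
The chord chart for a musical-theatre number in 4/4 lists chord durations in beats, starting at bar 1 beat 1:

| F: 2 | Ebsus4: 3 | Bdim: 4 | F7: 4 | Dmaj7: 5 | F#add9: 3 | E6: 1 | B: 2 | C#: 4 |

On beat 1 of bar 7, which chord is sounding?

C#

Beat 1 of bar 7 is beat (7−1)×4 + 1 = 25 overall.
Running totals: F ends at 2, Ebsus4 ends at 5, Bdim ends at 9, F7 ends at 13, Dmaj7 ends at 18, F#add9 ends at 21, E6 ends at 22, B ends at 24, C# ends at 28.
Beat 25 falls within C#.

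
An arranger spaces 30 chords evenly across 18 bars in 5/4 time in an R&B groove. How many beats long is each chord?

3 beats

18 bars × 5 beats/bar = 90 beats total.
90 beats ÷ 30 chords = 3 beats per chord.
(That is a dotted half note.)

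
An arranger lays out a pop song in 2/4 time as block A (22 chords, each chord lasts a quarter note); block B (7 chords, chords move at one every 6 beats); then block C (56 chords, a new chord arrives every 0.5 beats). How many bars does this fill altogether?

46 bars

A: 22 × 1 = 22 beats = 11 bars.
B: 7 × 6 = 42 beats = 21 bars.
C: 56 × 0.5 = 28 beats = 14 bars.
Total: 11 + 21 + 14 = 46 bars.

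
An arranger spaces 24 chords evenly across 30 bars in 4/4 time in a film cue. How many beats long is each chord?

5 beats

30 bars × 4 beats/bar = 120 beats total.
120 beats ÷ 24 chords = 5 beats per chord.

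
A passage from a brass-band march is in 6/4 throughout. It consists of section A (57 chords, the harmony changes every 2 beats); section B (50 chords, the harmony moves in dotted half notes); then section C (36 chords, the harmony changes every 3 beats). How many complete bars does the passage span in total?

A: 57 × 2 = 114 beats = 19 bars.
B: 50 × 3 = 150 beats = 25 bars.
C: 36 × 3 = 108 beats = 18 bars.
Total: 19 + 25 + 18 = 62 bars.

62 bars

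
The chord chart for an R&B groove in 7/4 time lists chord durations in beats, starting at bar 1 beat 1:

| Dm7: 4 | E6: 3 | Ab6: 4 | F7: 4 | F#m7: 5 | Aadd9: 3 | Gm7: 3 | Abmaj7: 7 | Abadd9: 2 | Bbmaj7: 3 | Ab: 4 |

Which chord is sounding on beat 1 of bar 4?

Beat 1 of bar 4 is beat (4−1)×7 + 1 = 22 overall.
Running totals: Dm7 ends at 4, E6 ends at 7, Ab6 ends at 11, F7 ends at 15, F#m7 ends at 20, Aadd9 ends at 23.
Beat 22 falls within Aadd9.

Aadd9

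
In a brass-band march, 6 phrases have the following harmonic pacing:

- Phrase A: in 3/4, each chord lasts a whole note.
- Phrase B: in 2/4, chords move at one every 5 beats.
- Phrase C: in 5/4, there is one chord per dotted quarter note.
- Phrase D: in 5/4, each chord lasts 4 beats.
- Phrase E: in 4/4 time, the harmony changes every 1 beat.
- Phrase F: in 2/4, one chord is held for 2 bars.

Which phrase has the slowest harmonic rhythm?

Phrase B

A: 3/4 = 0.75 chords/bar.
B: 2/5 = 0.4 chords/bar.
C: 5/1.5 = 10/3 chords/bar.
D: 5/4 = 1.25 chords/bar.
E: 4/1 = 4 chords/bar.
F: 2/4 = 0.5 chords/bar.
Slowest is B at 0.4 chords/bar.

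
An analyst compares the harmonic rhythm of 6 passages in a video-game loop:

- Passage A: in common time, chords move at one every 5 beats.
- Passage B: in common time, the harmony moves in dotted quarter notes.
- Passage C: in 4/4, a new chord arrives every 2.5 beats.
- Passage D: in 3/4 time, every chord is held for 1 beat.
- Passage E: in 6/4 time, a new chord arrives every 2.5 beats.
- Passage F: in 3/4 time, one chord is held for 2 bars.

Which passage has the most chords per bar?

A: 4/5 = 0.8 chords/bar.
B: 4/1.5 = 8/3 chords/bar.
C: 4/2.5 = 1.6 chords/bar.
D: 3/1 = 3 chords/bar.
E: 6/2.5 = 2.4 chords/bar.
F: 3/6 = 0.5 chords/bar.
Fastest is D at 3 chords/bar.

Passage D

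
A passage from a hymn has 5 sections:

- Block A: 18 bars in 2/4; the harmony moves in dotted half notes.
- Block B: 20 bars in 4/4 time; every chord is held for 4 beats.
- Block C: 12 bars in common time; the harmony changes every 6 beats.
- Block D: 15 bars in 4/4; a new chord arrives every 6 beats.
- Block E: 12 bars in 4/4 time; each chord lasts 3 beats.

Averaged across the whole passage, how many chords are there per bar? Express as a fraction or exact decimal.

A: 18 × 2 = 36 beats ÷ 3 = 12 chords.
B: 20 × 4 = 80 beats ÷ 4 = 20 chords.
C: 12 × 4 = 48 beats ÷ 6 = 8 chords.
D: 15 × 4 = 60 beats ÷ 6 = 10 chords.
E: 12 × 4 = 48 beats ÷ 3 = 16 chords.
Overall: 66 chords over 77 bars → 66/77 = 6/7 chords per bar.

6/7 chords per bar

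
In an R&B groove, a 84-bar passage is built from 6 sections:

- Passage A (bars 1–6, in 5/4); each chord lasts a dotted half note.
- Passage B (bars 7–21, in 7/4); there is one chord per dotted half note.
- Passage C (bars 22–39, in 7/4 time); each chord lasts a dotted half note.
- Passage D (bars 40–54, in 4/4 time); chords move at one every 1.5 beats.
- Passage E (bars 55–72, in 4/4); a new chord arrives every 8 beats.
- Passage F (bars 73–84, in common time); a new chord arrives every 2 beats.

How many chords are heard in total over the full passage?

A: 6·5 = 30 beats, 30/3 = 10 chords.
B: 15·7 = 105 beats, 105/3 = 35 chords.
C: 18·7 = 126 beats, 126/3 = 42 chords.
D: 15·4 = 60 beats, 60/1.5 = 40 chords.
E: 18·4 = 72 beats, 72/8 = 9 chords.
F: 12·4 = 48 beats, 48/2 = 24 chords.
Total: 10 + 35 + 42 + 40 + 9 + 24 = 160.

160 chords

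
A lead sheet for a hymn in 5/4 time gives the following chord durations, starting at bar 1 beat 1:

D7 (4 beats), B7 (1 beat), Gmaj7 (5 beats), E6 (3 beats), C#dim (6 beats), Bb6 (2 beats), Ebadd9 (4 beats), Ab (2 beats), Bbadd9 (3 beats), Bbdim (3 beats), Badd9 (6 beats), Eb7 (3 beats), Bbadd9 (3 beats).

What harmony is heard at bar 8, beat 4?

Badd9

Beat 4 of bar 8 is beat (8−1)×5 + 4 = 39 overall.
Running totals: D7 ends at 4, B7 ends at 5, Gmaj7 ends at 10, E6 ends at 13, C#dim ends at 19, Bb6 ends at 21, Ebadd9 ends at 25, Ab ends at 27, Bbadd9 ends at 30, Bbdim ends at 33, Badd9 ends at 39.
Beat 39 falls within Badd9.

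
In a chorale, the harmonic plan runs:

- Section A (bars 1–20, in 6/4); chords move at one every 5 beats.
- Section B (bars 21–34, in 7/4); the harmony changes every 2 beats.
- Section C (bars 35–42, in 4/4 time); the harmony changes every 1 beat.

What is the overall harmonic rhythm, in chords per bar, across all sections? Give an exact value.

2.5 chords per bar

A: 20 bars of 6 beats is 120 beats; at 5 beats each that's 24 chords.
B: 14 bars of 7 beats is 98 beats; at 2 beats each that's 49 chords.
C: 8 bars of 4 beats is 32 beats; at 1 beat each that's 32 chords.
Overall: 105 chords over 42 bars → 105/42 = 2.5 chords per bar.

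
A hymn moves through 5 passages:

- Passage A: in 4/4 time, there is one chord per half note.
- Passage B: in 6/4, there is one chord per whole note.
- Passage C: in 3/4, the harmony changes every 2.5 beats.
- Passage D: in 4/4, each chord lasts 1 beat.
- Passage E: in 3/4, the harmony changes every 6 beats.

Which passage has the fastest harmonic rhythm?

Passage D

A: 4/2 = 2 chords/bar.
B: 6/4 = 1.5 chords/bar.
C: 3/2.5 = 1.2 chords/bar.
D: 4/1 = 4 chords/bar.
E: 3/6 = 0.5 chords/bar.
Fastest is D at 4 chords/bar.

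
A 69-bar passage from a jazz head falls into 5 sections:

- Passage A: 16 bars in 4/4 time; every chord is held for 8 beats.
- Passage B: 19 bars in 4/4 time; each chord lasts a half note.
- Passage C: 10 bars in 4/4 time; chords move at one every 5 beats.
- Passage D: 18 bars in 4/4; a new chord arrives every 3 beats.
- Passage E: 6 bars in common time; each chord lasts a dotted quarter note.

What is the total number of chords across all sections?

A: 16 bars × 4 beats = 64 beats; 8 beats/chord → 8 chords.
B: 19 bars × 4 beats = 76 beats; 2 beats/chord → 38 chords.
C: 10 bars × 4 beats = 40 beats; 5 beats/chord → 8 chords.
D: 18 bars × 4 beats = 72 beats; 3 beats/chord → 24 chords.
E: 6 bars × 4 beats = 24 beats; 1.5 beats/chord → 16 chords.
Total: 8 + 38 + 8 + 24 + 16 = 94.

94 chords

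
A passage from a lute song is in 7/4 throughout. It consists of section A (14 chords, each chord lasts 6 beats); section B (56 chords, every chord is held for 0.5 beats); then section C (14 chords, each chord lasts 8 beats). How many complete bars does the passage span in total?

A: 14 × 6 = 84 beats = 12 bars.
B: 56 × 0.5 = 28 beats = 4 bars.
C: 14 × 8 = 112 beats = 16 bars.
Total: 12 + 4 + 16 = 32 bars.

32 bars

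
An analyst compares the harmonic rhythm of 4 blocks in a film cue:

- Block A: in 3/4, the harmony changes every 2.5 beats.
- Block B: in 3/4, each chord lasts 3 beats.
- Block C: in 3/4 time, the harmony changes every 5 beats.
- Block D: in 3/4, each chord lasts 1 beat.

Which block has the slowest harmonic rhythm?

Block C

A: 3 beats/bar ÷ 2.5 beats/chord = 1.2 chords/bar.
B: 3 beats/bar ÷ 3 beats/chord = 1 chord/bar.
C: 3 beats/bar ÷ 5 beats/chord = 0.6 chords/bar.
D: 3 beats/bar ÷ 1 beat/chord = 3 chords/bar.
Slowest is C at 0.6 chords/bar.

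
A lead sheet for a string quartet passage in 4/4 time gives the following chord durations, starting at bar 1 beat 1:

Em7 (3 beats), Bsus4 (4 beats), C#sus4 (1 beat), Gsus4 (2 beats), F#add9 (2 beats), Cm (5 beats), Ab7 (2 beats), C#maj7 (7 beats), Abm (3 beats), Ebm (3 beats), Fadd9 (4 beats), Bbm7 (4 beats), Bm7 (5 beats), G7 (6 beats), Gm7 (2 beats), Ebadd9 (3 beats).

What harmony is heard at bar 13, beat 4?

Beat 4 of bar 13 is beat (13−1)×4 + 4 = 52 overall.
Running totals: Em7 ends at 3, Bsus4 ends at 7, C#sus4 ends at 8, Gsus4 ends at 10, F#add9 ends at 12, Cm ends at 17, Ab7 ends at 19, C#maj7 ends at 26, Abm ends at 29, Ebm ends at 32, Fadd9 ends at 36, Bbm7 ends at 40, Bm7 ends at 45, G7 ends at 51, Gm7 ends at 53.
Beat 52 falls within Gm7.

Gm7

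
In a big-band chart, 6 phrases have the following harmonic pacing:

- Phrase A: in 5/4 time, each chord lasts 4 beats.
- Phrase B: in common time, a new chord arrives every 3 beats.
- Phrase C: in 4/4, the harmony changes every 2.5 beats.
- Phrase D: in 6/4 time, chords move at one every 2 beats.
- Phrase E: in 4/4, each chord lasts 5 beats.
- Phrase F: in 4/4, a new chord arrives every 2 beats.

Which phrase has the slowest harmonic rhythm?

A: each chord is 4 beats in 5/4, so 1.25 per bar.
B: each chord is 3 beats in 4/4, so 4/3 per bar.
C: each chord is 2.5 beats in 4/4, so 1.6 per bar.
D: each chord is 2 beats in 6/4, so 3 per bar.
E: each chord is 5 beats in 4/4, so 0.8 per bar.
F: each chord is 2 beats in 4/4, so 2 per bar.
Slowest is E at 0.8 chords/bar.

Phrase E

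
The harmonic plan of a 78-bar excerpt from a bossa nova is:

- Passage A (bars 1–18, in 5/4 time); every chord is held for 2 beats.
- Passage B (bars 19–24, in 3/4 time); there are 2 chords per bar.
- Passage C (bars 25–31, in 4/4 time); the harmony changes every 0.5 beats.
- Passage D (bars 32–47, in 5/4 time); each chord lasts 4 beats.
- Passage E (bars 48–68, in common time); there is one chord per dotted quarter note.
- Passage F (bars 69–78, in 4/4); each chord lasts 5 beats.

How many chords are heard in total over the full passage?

A: 18·5 = 90 beats, 90/2 = 45 chords.
B: 6·3 = 18 beats, 18/1.5 = 12 chords.
C: 7·4 = 28 beats, 28/0.5 = 56 chords.
D: 16·5 = 80 beats, 80/4 = 20 chords.
E: 21·4 = 84 beats, 84/1.5 = 56 chords.
F: 10·4 = 40 beats, 40/5 = 8 chords.
Total: 45 + 12 + 56 + 20 + 56 + 8 = 197.

197 chords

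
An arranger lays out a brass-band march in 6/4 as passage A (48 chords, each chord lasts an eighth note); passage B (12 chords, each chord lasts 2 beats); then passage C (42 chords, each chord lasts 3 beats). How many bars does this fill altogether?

A: 48 × 0.5 = 24 beats = 4 bars.
B: 12 × 2 = 24 beats = 4 bars.
C: 42 × 3 = 126 beats = 21 bars.
Total: 4 + 4 + 21 = 29 bars.

29 bars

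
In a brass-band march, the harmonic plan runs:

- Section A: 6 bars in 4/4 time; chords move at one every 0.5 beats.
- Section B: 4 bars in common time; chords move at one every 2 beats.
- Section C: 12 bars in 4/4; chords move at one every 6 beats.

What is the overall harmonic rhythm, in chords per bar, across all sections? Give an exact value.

32/11 chords per bar

A: 6 bars of 4 beats is 24 beats; at 0.5 beats each that's 48 chords.
B: 4 bars of 4 beats is 16 beats; at 2 beats each that's 8 chords.
C: 12 bars of 4 beats is 48 beats; at 6 beats each that's 8 chords.
Overall: 64 chords over 22 bars → 64/22 = 32/11 chords per bar.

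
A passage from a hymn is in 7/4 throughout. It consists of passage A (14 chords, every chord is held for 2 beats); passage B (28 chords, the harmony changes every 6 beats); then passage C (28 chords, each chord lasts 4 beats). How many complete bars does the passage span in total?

44 bars

A: 14 × 2 = 28 beats = 4 bars.
B: 28 × 6 = 168 beats = 24 bars.
C: 28 × 4 = 112 beats = 16 bars.
Total: 4 + 24 + 16 = 44 bars.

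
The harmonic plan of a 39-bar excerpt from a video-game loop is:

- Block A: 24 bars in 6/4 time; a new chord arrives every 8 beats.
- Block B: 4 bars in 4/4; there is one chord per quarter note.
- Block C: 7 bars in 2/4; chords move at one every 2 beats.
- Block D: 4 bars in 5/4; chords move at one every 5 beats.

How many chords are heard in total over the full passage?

45 chords

A has 144 beats and chords last 8 each, so 18 chords.
B has 16 beats and chords last 1 each, so 16 chords.
C has 14 beats and chords last 2 each, so 7 chords.
D has 20 beats and chords last 5 each, so 4 chords.
Total: 18 + 16 + 7 + 4 = 45.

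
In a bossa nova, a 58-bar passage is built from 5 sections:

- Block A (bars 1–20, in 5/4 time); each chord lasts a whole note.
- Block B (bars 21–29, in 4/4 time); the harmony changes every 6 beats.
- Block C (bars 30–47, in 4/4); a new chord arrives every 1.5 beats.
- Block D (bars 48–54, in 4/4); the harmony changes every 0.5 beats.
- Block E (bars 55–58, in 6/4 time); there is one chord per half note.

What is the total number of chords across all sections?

147 chords

A: 20 bars × 5 beats = 100 beats; 4 beats/chord → 25 chords.
B: 9 bars × 4 beats = 36 beats; 6 beats/chord → 6 chords.
C: 18 bars × 4 beats = 72 beats; 1.5 beats/chord → 48 chords.
D: 7 bars × 4 beats = 28 beats; 0.5 beats/chord → 56 chords.
E: 4 bars × 6 beats = 24 beats; 2 beats/chord → 12 chords.
Total: 25 + 6 + 48 + 56 + 12 = 147.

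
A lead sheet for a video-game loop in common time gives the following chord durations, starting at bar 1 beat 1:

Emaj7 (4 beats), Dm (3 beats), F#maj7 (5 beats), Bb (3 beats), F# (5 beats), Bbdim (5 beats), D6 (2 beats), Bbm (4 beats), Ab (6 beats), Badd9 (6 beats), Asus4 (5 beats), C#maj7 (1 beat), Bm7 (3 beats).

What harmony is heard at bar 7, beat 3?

D6

Beat 3 of bar 7 is beat (7−1)×4 + 3 = 27 overall.
Running totals: Emaj7 ends at 4, Dm ends at 7, F#maj7 ends at 12, Bb ends at 15, F# ends at 20, Bbdim ends at 25, D6 ends at 27.
Beat 27 falls within D6.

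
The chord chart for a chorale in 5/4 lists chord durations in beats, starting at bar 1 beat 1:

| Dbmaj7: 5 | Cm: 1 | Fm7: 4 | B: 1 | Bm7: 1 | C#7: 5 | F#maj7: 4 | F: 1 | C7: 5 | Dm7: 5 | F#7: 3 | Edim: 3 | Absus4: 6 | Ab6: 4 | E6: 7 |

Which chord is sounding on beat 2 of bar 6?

C7

Beat 2 of bar 6 is beat (6−1)×5 + 2 = 27 overall.
Running totals: Dbmaj7 ends at 5, Cm ends at 6, Fm7 ends at 10, B ends at 11, Bm7 ends at 12, C#7 ends at 17, F#maj7 ends at 21, F ends at 22, C7 ends at 27.
Beat 27 falls within C7.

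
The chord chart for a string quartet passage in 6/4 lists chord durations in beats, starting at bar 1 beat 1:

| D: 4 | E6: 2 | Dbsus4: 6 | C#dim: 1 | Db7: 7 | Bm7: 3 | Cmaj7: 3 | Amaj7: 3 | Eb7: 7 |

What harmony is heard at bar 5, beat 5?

Beat 5 of bar 5 is beat (5−1)×6 + 5 = 29 overall.
Running totals: D ends at 4, E6 ends at 6, Dbsus4 ends at 12, C#dim ends at 13, Db7 ends at 20, Bm7 ends at 23, Cmaj7 ends at 26, Amaj7 ends at 29.
Beat 29 falls within Amaj7.

Amaj7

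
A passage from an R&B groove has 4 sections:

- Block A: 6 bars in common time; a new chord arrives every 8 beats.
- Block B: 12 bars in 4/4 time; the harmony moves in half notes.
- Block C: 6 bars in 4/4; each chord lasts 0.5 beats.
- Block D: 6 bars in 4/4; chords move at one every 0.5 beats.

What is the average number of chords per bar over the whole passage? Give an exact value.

A: 6 bars of 4 beats is 24 beats; at 8 beats each that's 3 chords.
B: 12 bars of 4 beats is 48 beats; at 2 beats each that's 24 chords.
C: 6 bars of 4 beats is 24 beats; at 0.5 beats each that's 48 chords.
D: 6 bars of 4 beats is 24 beats; at 0.5 beats each that's 48 chords.
Overall: 123 chords over 30 bars → 123/30 = 4.1 chords per bar.

4.1 chords per bar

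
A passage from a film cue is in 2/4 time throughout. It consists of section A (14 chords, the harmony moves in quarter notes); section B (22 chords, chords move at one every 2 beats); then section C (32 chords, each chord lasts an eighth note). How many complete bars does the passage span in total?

A: 14 × 1 = 14 beats = 7 bars.
B: 22 × 2 = 44 beats = 22 bars.
C: 32 × 0.5 = 16 beats = 8 bars.
Total: 7 + 22 + 8 = 37 bars.

37 bars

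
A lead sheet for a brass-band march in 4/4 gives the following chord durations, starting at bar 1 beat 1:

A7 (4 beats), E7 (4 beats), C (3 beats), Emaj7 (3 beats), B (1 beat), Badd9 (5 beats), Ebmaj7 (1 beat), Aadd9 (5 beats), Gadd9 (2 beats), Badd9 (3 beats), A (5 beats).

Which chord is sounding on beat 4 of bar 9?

Beat 4 of bar 9 is beat (9−1)×4 + 4 = 36 overall.
Running totals: A7 ends at 4, E7 ends at 8, C ends at 11, Emaj7 ends at 14, B ends at 15, Badd9 ends at 20, Ebmaj7 ends at 21, Aadd9 ends at 26, Gadd9 ends at 28, Badd9 ends at 31, A ends at 36.
Beat 36 falls within A.

A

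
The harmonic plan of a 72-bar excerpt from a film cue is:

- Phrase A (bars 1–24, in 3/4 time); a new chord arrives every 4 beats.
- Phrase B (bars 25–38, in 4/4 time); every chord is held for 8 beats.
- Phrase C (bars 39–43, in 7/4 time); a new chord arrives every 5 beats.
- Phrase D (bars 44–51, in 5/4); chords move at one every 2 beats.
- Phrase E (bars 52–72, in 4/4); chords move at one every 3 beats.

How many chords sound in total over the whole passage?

A: 24 bars × 3 beats = 72 beats; 4 beats/chord → 18 chords.
B: 14 bars × 4 beats = 56 beats; 8 beats/chord → 7 chords.
C: 5 bars × 7 beats = 35 beats; 5 beats/chord → 7 chords.
D: 8 bars × 5 beats = 40 beats; 2 beats/chord → 20 chords.
E: 21 bars × 4 beats = 84 beats; 3 beats/chord → 28 chords.
Total: 18 + 7 + 7 + 20 + 28 = 80.

80 chords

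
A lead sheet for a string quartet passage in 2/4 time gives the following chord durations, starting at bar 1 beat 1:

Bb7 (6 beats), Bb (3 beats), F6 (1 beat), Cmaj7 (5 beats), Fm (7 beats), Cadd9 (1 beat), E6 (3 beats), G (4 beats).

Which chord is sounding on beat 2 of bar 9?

Beat 2 of bar 9 is beat (9−1)×2 + 2 = 18 overall.
Running totals: Bb7 ends at 6, Bb ends at 9, F6 ends at 10, Cmaj7 ends at 15, Fm ends at 22.
Beat 18 falls within Fm.

Fm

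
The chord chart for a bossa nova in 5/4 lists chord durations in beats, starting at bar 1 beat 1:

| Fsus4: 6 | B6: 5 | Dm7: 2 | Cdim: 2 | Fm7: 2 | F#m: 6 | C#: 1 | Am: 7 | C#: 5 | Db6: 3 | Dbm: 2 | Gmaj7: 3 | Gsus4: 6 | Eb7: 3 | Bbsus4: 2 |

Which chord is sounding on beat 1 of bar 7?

Am

Beat 1 of bar 7 is beat (7−1)×5 + 1 = 31 overall.
Running totals: Fsus4 ends at 6, B6 ends at 11, Dm7 ends at 13, Cdim ends at 15, Fm7 ends at 17, F#m ends at 23, C# ends at 24, Am ends at 31.
Beat 31 falls within Am.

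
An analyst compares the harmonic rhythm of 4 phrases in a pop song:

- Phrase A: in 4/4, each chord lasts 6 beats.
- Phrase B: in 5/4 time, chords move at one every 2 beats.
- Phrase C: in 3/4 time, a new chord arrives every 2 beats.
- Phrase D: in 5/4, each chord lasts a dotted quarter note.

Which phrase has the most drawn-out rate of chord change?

A: 4 beats/bar ÷ 6 beats/chord = 2/3 chords/bar.
B: 5 beats/bar ÷ 2 beats/chord = 2.5 chords/bar.
C: 3 beats/bar ÷ 2 beats/chord = 1.5 chords/bar.
D: 5 beats/bar ÷ 1.5 beats/chord = 10/3 chords/bar.
Slowest is A at 2/3 chords/bar.

Phrase A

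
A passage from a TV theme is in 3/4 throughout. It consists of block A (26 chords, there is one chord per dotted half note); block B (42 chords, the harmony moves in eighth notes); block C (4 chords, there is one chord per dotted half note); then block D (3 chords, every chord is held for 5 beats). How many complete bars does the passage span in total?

42 bars

A: 26 × 3 = 78 beats = 26 bars.
B: 42 × 0.5 = 21 beats = 7 bars.
C: 4 × 3 = 12 beats = 4 bars.
D: 3 × 5 = 15 beats = 5 bars.
Total: 26 + 7 + 4 + 5 = 42 bars.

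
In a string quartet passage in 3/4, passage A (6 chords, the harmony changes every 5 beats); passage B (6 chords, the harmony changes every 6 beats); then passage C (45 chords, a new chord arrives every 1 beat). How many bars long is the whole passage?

A: 6 × 5 = 30 beats = 10 bars.
B: 6 × 6 = 36 beats = 12 bars.
C: 45 × 1 = 45 beats = 15 bars.
Total: 10 + 12 + 15 = 37 bars.

37 bars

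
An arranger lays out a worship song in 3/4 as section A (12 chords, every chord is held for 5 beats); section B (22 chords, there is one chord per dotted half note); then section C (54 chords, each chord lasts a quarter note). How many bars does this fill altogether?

60 bars

A: 12 × 5 = 60 beats = 20 bars.
B: 22 × 3 = 66 beats = 22 bars.
C: 54 × 1 = 54 beats = 18 bars.
Total: 20 + 22 + 18 = 60 bars.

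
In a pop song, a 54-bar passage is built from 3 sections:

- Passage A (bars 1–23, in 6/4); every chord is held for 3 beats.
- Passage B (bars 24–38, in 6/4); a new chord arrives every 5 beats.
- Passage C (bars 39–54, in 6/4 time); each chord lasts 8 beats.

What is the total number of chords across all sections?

76 chords

A: 23·6 = 138 beats, 138/3 = 46 chords.
B: 15·6 = 90 beats, 90/5 = 18 chords.
C: 16·6 = 96 beats, 96/8 = 12 chords.
Total: 46 + 18 + 12 = 76.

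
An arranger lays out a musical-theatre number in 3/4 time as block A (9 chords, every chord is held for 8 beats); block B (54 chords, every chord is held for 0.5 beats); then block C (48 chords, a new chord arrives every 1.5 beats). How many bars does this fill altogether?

A: 9 × 8 = 72 beats = 24 bars.
B: 54 × 0.5 = 27 beats = 9 bars.
C: 48 × 1.5 = 72 beats = 24 bars.
Total: 24 + 9 + 24 = 57 bars.

57 bars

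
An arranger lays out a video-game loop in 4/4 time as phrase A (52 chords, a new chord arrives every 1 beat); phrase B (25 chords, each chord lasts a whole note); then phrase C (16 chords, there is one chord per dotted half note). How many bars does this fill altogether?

A: 52 × 1 = 52 beats = 13 bars.
B: 25 × 4 = 100 beats = 25 bars.
C: 16 × 3 = 48 beats = 12 bars.
Total: 13 + 25 + 12 = 50 bars.

50 bars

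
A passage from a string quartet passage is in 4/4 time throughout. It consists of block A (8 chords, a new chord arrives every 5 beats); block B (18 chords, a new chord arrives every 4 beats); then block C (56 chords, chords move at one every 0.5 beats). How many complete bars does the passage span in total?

A: 8 × 5 = 40 beats = 10 bars.
B: 18 × 4 = 72 beats = 18 bars.
C: 56 × 0.5 = 28 beats = 7 bars.
Total: 10 + 18 + 7 = 35 bars.

35 bars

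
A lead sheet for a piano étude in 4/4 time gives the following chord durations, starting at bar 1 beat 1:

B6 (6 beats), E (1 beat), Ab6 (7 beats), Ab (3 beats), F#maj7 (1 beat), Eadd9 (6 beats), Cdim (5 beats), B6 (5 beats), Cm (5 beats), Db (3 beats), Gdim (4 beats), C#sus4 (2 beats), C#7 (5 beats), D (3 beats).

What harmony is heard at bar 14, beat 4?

Beat 4 of bar 14 is beat (14−1)×4 + 4 = 56 overall.
Running totals: B6 ends at 6, E ends at 7, Ab6 ends at 14, Ab ends at 17, F#maj7 ends at 18, Eadd9 ends at 24, Cdim ends at 29, B6 ends at 34, Cm ends at 39, Db ends at 42, Gdim ends at 46, C#sus4 ends at 48, C#7 ends at 53, D ends at 56.
Beat 56 falls within D.

D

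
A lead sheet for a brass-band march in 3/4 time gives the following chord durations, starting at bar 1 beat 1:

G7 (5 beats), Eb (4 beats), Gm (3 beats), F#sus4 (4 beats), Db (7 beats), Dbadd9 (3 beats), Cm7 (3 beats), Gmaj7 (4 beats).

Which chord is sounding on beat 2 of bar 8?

Db

Beat 2 of bar 8 is beat (8−1)×3 + 2 = 23 overall.
Running totals: G7 ends at 5, Eb ends at 9, Gm ends at 12, F#sus4 ends at 16, Db ends at 23.
Beat 23 falls within Db.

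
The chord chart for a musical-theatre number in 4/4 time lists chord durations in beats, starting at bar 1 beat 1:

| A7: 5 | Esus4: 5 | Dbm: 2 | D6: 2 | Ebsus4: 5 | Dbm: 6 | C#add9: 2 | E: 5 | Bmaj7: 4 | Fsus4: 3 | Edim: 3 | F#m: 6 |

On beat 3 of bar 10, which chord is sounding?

Fsus4

Beat 3 of bar 10 is beat (10−1)×4 + 3 = 39 overall.
Running totals: A7 ends at 5, Esus4 ends at 10, Dbm ends at 12, D6 ends at 14, Ebsus4 ends at 19, Dbm ends at 25, C#add9 ends at 27, E ends at 32, Bmaj7 ends at 36, Fsus4 ends at 39.
Beat 39 falls within Fsus4.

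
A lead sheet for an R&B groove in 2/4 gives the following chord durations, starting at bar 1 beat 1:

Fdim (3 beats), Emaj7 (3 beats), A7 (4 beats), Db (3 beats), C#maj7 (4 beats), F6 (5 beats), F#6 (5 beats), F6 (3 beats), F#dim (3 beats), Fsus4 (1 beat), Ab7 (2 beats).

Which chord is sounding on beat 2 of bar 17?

Fsus4

Beat 2 of bar 17 is beat (17−1)×2 + 2 = 34 overall.
Running totals: Fdim ends at 3, Emaj7 ends at 6, A7 ends at 10, Db ends at 13, C#maj7 ends at 17, F6 ends at 22, F#6 ends at 27, F6 ends at 30, F#dim ends at 33, Fsus4 ends at 34.
Beat 34 falls within Fsus4.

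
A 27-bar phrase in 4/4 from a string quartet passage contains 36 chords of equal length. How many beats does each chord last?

27 bars × 4 beats/bar = 108 beats total.
108 beats ÷ 36 chords = 3 beats per chord.
(That is a dotted half note.)

3 beats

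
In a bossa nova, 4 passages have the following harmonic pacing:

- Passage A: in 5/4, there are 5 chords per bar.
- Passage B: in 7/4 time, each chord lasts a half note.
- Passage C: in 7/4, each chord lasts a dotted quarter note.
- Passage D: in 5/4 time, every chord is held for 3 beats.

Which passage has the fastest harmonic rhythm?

Passage A

A: 5 beats/bar ÷ 1 beat/chord = 5 chords/bar.
B: 7 beats/bar ÷ 2 beats/chord = 3.5 chords/bar.
C: 7 beats/bar ÷ 1.5 beats/chord = 14/3 chords/bar.
D: 5 beats/bar ÷ 3 beats/chord = 5/3 chords/bar.
Fastest is A at 5 chords/bar.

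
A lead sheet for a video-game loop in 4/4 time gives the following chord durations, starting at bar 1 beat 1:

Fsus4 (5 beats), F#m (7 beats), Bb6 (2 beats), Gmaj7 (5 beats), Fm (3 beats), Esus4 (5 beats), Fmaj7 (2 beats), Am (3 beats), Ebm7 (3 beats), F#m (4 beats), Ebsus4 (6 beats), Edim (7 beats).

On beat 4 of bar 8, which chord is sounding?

Beat 4 of bar 8 is beat (8−1)×4 + 4 = 32 overall.
Running totals: Fsus4 ends at 5, F#m ends at 12, Bb6 ends at 14, Gmaj7 ends at 19, Fm ends at 22, Esus4 ends at 27, Fmaj7 ends at 29, Am ends at 32.
Beat 32 falls within Am.

Am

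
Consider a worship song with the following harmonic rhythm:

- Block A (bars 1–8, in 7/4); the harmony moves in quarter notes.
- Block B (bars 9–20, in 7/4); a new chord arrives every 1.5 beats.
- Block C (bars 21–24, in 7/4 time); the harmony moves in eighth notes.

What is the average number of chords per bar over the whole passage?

7 chords per bar

A: 8 bars of 7 beats is 56 beats; at 1 beat each that's 56 chords.
B: 12 bars of 7 beats is 84 beats; at 1.5 beats each that's 56 chords.
C: 4 bars of 7 beats is 28 beats; at 0.5 beats each that's 56 chords.
Overall: 168 chords over 24 bars → 168/24 = 7 chords per bar.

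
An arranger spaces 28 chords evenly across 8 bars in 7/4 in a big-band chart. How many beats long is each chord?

8 bars × 7 beats/bar = 56 beats total.
56 beats ÷ 28 chords = 2 beats per chord.
(That is a half note.)

2 beats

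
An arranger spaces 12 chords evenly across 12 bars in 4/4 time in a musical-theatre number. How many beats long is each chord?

12 bars × 4 beats/bar = 48 beats total.
48 beats ÷ 12 chords = 4 beats per chord.
(That is a whole note.)

4 beats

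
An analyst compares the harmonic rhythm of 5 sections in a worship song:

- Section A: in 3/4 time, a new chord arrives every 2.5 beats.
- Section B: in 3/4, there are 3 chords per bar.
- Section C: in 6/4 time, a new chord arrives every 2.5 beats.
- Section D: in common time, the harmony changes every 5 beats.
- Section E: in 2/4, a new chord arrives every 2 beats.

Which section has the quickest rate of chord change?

Section B

A: 3 beats/bar ÷ 2.5 beats/chord = 1.2 chords/bar.
B: 3 beats/bar ÷ 1 beat/chord = 3 chords/bar.
C: 6 beats/bar ÷ 2.5 beats/chord = 2.4 chords/bar.
D: 4 beats/bar ÷ 5 beats/chord = 0.8 chords/bar.
E: 2 beats/bar ÷ 2 beats/chord = 1 chord/bar.
Fastest is B at 3 chords/bar.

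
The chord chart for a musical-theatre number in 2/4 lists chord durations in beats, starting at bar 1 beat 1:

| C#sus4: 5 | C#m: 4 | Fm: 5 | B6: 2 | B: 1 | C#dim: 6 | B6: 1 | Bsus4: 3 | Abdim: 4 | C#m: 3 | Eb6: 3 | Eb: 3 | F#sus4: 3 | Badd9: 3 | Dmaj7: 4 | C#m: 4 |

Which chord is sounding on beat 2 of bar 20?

Eb

Beat 2 of bar 20 is beat (20−1)×2 + 2 = 40 overall.
Running totals: C#sus4 ends at 5, C#m ends at 9, Fm ends at 14, B6 ends at 16, B ends at 17, C#dim ends at 23, B6 ends at 24, Bsus4 ends at 27, Abdim ends at 31, C#m ends at 34, Eb6 ends at 37, Eb ends at 40.
Beat 40 falls within Eb.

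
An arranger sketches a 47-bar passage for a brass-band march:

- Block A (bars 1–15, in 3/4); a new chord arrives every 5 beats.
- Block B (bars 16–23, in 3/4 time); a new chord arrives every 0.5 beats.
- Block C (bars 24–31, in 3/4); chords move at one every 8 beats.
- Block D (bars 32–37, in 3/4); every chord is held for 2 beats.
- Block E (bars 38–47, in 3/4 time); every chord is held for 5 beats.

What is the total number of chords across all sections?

75 chords

A has 45 beats and chords last 5 each, so 9 chords.
B has 24 beats and chords last 0.5 each, so 48 chords.
C has 24 beats and chords last 8 each, so 3 chords.
D has 18 beats and chords last 2 each, so 9 chords.
E has 30 beats and chords last 5 each, so 6 chords.
Total: 9 + 48 + 3 + 9 + 6 = 75.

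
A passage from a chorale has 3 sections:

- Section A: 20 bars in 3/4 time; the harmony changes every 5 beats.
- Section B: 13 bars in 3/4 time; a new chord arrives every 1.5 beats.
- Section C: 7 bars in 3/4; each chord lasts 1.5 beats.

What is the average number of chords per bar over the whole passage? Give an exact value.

1.3 chords per bar

A: 20 × 3 = 60 beats ÷ 5 = 12 chords.
B: 13 × 3 = 39 beats ÷ 1.5 = 26 chords.
C: 7 × 3 = 21 beats ÷ 1.5 = 14 chords.
Overall: 52 chords over 40 bars → 52/40 = 1.3 chords per bar.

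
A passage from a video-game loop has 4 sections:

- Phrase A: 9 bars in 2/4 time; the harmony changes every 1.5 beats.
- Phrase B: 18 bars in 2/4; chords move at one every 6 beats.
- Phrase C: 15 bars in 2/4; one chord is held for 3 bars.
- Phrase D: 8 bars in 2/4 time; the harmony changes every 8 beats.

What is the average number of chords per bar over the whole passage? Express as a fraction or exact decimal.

0.5 chords per bar

A: 9 × 2 = 18 beats ÷ 1.5 = 12 chords.
B: 18 × 2 = 36 beats ÷ 6 = 6 chords.
C: 15 × 2 = 30 beats ÷ 6 = 5 chords.
D: 8 × 2 = 16 beats ÷ 8 = 2 chords.
Overall: 25 chords over 50 bars → 25/50 = 0.5 chords per bar.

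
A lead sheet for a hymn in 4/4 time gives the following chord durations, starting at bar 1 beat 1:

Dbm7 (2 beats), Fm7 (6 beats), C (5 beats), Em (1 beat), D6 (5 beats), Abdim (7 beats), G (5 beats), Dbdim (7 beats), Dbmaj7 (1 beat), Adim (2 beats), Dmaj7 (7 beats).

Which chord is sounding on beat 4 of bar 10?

Adim

Beat 4 of bar 10 is beat (10−1)×4 + 4 = 40 overall.
Running totals: Dbm7 ends at 2, Fm7 ends at 8, C ends at 13, Em ends at 14, D6 ends at 19, Abdim ends at 26, G ends at 31, Dbdim ends at 38, Dbmaj7 ends at 39, Adim ends at 41.
Beat 40 falls within Adim.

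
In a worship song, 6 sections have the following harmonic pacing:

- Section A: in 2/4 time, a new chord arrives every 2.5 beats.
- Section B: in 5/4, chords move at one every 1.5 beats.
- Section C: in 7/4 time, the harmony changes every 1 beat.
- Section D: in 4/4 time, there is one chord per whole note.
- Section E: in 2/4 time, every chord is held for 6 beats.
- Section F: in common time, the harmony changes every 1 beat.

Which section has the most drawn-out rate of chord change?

Section E

A: 2/2.5 = 0.8 chords/bar.
B: 5/1.5 = 10/3 chords/bar.
C: 7/1 = 7 chords/bar.
D: 4/4 = 1 chord/bar.
E: 2/6 = 1/3 chords/bar.
F: 4/1 = 4 chords/bar.
Slowest is E at 1/3 chords/bar.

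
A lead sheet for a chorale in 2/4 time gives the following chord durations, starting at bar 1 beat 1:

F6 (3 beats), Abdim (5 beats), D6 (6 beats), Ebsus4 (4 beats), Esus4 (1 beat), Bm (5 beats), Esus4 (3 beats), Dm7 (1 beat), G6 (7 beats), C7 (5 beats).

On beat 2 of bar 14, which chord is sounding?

Dm7

Beat 2 of bar 14 is beat (14−1)×2 + 2 = 28 overall.
Running totals: F6 ends at 3, Abdim ends at 8, D6 ends at 14, Ebsus4 ends at 18, Esus4 ends at 19, Bm ends at 24, Esus4 ends at 27, Dm7 ends at 28.
Beat 28 falls within Dm7.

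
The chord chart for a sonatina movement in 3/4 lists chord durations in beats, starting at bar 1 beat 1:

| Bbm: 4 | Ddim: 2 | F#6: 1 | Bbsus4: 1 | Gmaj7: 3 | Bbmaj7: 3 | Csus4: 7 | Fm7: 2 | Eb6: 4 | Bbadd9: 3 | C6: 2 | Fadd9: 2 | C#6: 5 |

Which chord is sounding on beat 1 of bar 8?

Fm7

Beat 1 of bar 8 is beat (8−1)×3 + 1 = 22 overall.
Running totals: Bbm ends at 4, Ddim ends at 6, F#6 ends at 7, Bbsus4 ends at 8, Gmaj7 ends at 11, Bbmaj7 ends at 14, Csus4 ends at 21, Fm7 ends at 23.
Beat 22 falls within Fm7.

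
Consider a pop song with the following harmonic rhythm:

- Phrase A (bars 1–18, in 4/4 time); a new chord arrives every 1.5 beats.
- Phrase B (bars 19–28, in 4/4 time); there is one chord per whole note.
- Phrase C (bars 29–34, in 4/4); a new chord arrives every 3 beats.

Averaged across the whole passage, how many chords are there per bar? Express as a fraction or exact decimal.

A: 18 bars of 4 beats is 72 beats; at 1.5 beats each that's 48 chords.
B: 10 bars of 4 beats is 40 beats; at 4 beats each that's 10 chords.
C: 6 bars of 4 beats is 24 beats; at 3 beats each that's 8 chords.
Overall: 66 chords over 34 bars → 66/34 = 33/17 chords per bar.

33/17 chords per bar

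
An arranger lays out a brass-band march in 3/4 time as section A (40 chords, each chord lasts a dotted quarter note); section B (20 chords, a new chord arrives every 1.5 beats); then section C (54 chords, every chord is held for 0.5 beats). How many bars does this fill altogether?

39 bars

A: 40 × 1.5 = 60 beats = 20 bars.
B: 20 × 1.5 = 30 beats = 10 bars.
C: 54 × 0.5 = 27 beats = 9 bars.
Total: 20 + 10 + 9 = 39 bars.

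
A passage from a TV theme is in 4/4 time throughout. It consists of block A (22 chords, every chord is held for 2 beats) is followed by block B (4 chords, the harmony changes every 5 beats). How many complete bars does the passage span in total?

A: 22 × 2 = 44 beats = 11 bars.
B: 4 × 5 = 20 beats = 5 bars.
Total: 11 + 5 = 16 bars.

16 bars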